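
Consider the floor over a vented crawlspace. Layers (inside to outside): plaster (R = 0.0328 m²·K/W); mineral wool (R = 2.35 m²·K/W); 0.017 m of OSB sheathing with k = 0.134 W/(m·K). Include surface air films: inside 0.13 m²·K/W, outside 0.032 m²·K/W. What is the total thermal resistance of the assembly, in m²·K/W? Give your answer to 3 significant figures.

0.017/0.134 = 0.1269
R_total = 0.13 + 0.0328 + 2.35 + 0.1269 + 0.032 = 2.672 m²·K/W

2.67 m²·K/W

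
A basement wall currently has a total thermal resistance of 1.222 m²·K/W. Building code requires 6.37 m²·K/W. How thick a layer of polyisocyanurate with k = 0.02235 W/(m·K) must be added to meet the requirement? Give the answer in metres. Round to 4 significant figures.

ΔR = 6.37 − 1.222 = 5.148 m²·K/W
L = ΔR × k = 5.148 × 0.02235 = 0.11506 m

0.1151 m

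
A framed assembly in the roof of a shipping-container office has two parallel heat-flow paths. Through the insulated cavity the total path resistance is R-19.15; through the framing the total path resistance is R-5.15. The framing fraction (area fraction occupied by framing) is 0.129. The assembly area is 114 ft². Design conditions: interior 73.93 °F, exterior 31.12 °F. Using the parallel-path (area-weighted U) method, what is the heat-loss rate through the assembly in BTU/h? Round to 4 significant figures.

344.2 BTU/h

U_eff = 0.871/19.15 + 0.129/5.15 = 0.045483 + 0.025049 = 0.070532
R_eff = 1/U_eff = 14.178 ft²·°F·h/BTU
Q = 114 × (73.93 − 31.12) / 14.178 = 344.22 BTU/h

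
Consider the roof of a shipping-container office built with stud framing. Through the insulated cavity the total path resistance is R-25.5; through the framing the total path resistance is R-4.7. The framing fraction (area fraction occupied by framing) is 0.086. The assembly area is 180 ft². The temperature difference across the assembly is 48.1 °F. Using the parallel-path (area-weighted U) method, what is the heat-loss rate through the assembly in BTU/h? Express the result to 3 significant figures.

U_eff = 0.914/25.5 + 0.086/4.7 = 0.03584 + 0.0183 = 0.05414
R_eff = 1/U_eff = 18.47 ft²·°F·h/BTU
Q = 180 × 48.1 / 18.47 = 468.8 BTU/h

469 BTU/h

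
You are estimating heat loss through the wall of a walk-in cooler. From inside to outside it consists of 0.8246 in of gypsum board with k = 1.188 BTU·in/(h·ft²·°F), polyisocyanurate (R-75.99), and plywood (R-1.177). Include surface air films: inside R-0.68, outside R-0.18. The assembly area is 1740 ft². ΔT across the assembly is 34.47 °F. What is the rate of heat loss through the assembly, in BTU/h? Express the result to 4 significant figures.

761.9 BTU/h

0.8246/1.188 = 0.69411
R_total = 0.68 + 0.69411 + 75.99 + 1.177 + 0.18 = 78.721 ft²·°F·h/BTU
Q = A·ΔT/R = 1740 × 34.47 / 78.721 = 761.9 BTU/h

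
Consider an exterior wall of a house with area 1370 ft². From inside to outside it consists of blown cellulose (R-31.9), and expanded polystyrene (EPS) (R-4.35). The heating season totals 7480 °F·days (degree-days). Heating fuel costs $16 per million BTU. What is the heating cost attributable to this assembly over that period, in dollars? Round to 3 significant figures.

109 dollars

R_total = 31.9 + 4.35 = 36.25 ft²·°F·h/BTU
E = A × HDD × 24 / R = 1370 × 7480 × 24 / 36.25 = 6785000 BTU
Cost = 6785000/10⁶ × 16 = $108.6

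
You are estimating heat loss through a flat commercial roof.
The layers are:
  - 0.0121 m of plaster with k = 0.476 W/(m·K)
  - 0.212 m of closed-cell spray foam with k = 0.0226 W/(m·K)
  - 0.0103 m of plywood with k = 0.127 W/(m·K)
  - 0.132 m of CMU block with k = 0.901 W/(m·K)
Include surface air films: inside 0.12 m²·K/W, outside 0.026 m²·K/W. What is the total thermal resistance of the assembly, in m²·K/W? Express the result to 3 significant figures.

9.78 m²·K/W

0.0121/0.476 = 0.02542
0.212/0.0226 = 9.381
0.0103/0.127 = 0.0811
0.132/0.901 = 0.1465
R_total = 0.12 + 0.02542 + 9.381 + 0.0811 + 0.1465 + 0.026 = 9.78 m²·K/W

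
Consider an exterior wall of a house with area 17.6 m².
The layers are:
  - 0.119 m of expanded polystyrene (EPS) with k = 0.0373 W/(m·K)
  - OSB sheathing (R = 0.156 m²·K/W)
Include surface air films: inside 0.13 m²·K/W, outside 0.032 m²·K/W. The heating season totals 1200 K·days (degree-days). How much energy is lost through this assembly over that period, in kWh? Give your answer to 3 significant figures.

144 kWh

0.119/0.0373 = 3.19
R_total = 0.13 + 3.19 + 0.156 + 0.032 = 3.508 m²·K/W
E = A × HDD × 24 / R / 1000 = 17.6 × 1200 × 24 / 3.508 / 1000 = 144.5 kWh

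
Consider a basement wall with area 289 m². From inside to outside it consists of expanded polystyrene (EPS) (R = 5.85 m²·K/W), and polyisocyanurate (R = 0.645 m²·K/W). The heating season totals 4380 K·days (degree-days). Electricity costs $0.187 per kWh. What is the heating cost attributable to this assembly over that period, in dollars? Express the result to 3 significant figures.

R_total = 5.85 + 0.645 = 6.495 m²·K/W
E = A × HDD × 24 / R / 1000 = 289 × 4380 × 24 / 6.495 / 1000 = 4677 kWh
Cost = 4677 × 0.187 = $874.7

875 dollars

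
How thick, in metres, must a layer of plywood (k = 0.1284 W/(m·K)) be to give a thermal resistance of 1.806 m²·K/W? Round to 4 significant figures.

L = R·k = 1.806 × 0.1284 = 0.23189 m

0.2319 m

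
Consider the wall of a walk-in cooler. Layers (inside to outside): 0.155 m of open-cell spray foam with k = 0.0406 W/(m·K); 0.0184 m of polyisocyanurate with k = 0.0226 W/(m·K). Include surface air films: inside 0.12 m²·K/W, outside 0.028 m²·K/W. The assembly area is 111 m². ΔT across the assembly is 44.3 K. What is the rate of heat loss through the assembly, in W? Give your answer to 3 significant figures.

0.155/0.0406 = 3.818
0.0184/0.0226 = 0.8142
R_total = 0.12 + 3.818 + 0.8142 + 0.028 = 4.78 m²·K/W
Q = A·ΔT/R = 111 × 44.3 / 4.78 = 1029 W

1030 W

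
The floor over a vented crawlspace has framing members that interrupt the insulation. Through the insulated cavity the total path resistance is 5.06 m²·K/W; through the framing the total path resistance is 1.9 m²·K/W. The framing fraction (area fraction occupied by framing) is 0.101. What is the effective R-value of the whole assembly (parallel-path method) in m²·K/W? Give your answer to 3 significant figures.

4.33 m²·K/W

U_eff = 0.899/5.06 + 0.101/1.9 = 0.1777 + 0.05316 = 0.2308
R_eff = 1/U_eff = 4.332 m²·K/W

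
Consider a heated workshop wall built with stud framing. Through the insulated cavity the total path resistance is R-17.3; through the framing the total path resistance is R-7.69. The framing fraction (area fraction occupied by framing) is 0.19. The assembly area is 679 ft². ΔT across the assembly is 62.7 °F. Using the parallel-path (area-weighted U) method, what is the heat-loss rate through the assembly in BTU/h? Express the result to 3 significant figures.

3050 BTU/h

U_eff = 0.81/17.3 + 0.19/7.69 = 0.04682 + 0.02471 = 0.07153
R_eff = 1/U_eff = 13.98 ft²·°F·h/BTU
Q = 679 × 62.7 / 13.98 = 3045 BTU/h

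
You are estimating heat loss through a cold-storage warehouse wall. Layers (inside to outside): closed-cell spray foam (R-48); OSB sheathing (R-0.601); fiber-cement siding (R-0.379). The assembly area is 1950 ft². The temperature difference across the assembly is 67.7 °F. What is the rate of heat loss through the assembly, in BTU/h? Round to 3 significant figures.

R_total = 48 + 0.601 + 0.379 = 48.98 ft²·°F·h/BTU
Q = A·ΔT/R = 1950 × 67.7 / 48.98 = 2695 BTU/h

2700 BTU/h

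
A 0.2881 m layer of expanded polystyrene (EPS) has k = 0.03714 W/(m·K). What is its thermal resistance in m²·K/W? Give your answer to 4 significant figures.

R = L/k = 0.2881/0.03714 = 7.7571 m²·K/W

7.757 m²·K/W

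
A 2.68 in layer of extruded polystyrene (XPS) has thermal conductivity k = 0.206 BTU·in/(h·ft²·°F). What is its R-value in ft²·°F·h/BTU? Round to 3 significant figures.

R = L/k = 2.68/0.206 = 13.01 ft²·°F·h/BTU

13.0 ft²·°F·h/BTU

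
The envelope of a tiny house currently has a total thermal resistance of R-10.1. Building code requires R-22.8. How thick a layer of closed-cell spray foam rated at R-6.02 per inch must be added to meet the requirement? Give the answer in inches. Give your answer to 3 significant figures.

ΔR = 22.8 − 10.1 = 12.7 ft²·°F·h/BTU
L = ΔR / (R/in) = 12.7/6.02 = 2.11 in

2.11 in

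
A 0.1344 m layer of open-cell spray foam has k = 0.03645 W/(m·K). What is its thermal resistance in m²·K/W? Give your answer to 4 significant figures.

3.687 m²·K/W

R = L/k = 0.1344/0.03645 = 3.6872 m²·K/W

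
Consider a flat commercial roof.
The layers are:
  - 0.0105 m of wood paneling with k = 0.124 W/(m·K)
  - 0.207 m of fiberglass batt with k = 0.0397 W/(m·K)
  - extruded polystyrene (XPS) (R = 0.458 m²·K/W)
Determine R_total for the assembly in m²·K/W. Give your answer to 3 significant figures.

0.0105/0.124 = 0.08468
0.207/0.0397 = 5.214
R_total = 0.08468 + 5.214 + 0.458 = 5.757 m²·K/W

5.76 m²·K/W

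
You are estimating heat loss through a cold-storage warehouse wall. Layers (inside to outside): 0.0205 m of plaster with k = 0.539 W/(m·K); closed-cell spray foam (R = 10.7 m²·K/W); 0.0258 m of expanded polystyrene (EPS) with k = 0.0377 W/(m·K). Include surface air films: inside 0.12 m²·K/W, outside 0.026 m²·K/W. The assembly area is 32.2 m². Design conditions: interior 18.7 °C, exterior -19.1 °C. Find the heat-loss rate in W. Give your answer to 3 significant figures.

0.0205/0.539 = 0.03803
0.0258/0.0377 = 0.6844
R_total = 0.12 + 0.03803 + 10.7 + 0.6844 + 0.026 = 11.57 m²·K/W
Q = A·ΔT/R = 32.2 × (18.7 − (-19.1)) / 11.57 = 105.2 W

105 W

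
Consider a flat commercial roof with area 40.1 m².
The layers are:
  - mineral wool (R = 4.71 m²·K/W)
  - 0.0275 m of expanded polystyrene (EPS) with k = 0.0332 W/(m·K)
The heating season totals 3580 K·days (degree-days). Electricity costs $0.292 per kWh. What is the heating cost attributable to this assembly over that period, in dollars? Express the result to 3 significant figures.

182 dollars

0.0275/0.0332 = 0.8283
R_total = 4.71 + 0.8283 = 5.538 m²·K/W
E = A × HDD × 24 / R / 1000 = 40.1 × 3580 × 24 / 5.538 / 1000 = 622.1 kWh
Cost = 622.1 × 0.292 = $181.7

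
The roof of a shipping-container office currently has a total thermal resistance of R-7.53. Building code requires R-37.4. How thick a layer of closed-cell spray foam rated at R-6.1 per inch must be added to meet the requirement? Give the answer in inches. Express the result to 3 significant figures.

ΔR = 37.4 − 7.53 = 29.87 ft²·°F·h/BTU
L = ΔR / (R/in) = 29.87/6.1 = 4.897 in

4.90 in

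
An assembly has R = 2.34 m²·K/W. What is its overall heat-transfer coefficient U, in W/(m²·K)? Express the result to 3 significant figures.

U = 1/R = 1/2.34 = 0.4274

0.427 W/(m²·K)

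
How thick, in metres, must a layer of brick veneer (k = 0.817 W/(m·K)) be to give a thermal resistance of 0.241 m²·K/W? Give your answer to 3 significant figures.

L = R·k = 0.241 × 0.817 = 0.1969 m

0.197 m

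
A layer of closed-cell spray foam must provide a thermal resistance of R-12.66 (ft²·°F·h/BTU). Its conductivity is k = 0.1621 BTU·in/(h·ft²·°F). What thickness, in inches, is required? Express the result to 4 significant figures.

L = R × k = 12.66 × 0.1621 = 2.0522 in

2.052 in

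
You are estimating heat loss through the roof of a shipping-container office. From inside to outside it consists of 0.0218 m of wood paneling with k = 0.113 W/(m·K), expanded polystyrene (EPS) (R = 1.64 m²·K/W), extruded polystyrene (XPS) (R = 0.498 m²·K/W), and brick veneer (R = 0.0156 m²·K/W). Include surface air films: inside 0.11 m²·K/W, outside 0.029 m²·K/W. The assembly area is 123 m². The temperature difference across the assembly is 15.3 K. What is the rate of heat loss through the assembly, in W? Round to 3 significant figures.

757 W

0.0218/0.113 = 0.1929
R_total = 0.11 + 0.1929 + 1.64 + 0.498 + 0.0156 + 0.029 = 2.486 m²·K/W
Q = A·ΔT/R = 123 × 15.3 / 2.486 = 757.1 W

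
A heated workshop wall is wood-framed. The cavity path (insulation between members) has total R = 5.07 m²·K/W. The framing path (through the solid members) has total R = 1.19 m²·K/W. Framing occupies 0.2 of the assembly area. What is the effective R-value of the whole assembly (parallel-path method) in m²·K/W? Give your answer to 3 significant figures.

U_eff = 0.8/5.07 + 0.2/1.19 = 0.1578 + 0.1681 = 0.3259
R_eff = 1/U_eff = 3.069 m²·K/W

3.07 m²·K/W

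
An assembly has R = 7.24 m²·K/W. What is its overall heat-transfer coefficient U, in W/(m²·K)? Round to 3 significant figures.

0.138 W/(m²·K)

U = 1/R = 1/7.24 = 0.1381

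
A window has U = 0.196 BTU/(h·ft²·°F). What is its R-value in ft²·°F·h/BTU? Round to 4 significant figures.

5.102 ft²·°F·h/BTU

R = 1/U = 1/0.196 = 5.102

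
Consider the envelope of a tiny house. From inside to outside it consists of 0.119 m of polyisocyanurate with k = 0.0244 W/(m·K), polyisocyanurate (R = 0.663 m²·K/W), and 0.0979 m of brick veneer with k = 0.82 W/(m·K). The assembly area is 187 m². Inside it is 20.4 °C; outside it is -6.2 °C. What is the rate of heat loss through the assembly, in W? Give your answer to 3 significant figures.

879 W

0.119/0.0244 = 4.877
0.0979/0.82 = 0.1194
R_total = 4.877 + 0.663 + 0.1194 = 5.659 m²·K/W
Q = A·ΔT/R = 187 × (20.4 − (-6.2)) / 5.659 = 878.9 W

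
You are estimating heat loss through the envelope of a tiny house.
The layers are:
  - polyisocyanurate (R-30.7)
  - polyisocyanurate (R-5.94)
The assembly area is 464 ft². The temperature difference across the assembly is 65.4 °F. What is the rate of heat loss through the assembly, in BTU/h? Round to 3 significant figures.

R_total = 30.7 + 5.94 = 36.64 ft²·°F·h/BTU
Q = A·ΔT/R = 464 × 65.4 / 36.64 = 828.2 BTU/h

828 BTU/h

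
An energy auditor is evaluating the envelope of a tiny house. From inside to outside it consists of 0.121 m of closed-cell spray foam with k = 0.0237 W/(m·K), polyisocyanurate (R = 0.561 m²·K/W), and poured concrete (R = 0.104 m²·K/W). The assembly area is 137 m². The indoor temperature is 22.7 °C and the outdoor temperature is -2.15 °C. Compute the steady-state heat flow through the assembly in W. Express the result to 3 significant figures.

0.121/0.0237 = 5.105
R_total = 5.105 + 0.561 + 0.104 = 5.77 m²·K/W
Q = A·ΔT/R = 137 × (22.7 − (-2.15)) / 5.77 = 590 W

590 W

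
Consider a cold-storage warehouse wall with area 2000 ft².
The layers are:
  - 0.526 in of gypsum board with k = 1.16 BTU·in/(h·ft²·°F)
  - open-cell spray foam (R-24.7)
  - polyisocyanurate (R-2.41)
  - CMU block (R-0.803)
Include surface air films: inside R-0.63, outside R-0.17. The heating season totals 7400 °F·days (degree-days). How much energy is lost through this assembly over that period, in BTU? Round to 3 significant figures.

0.526/1.16 = 0.4534
R_total = 0.63 + 0.4534 + 24.7 + 2.41 + 0.803 + 0.17 = 29.17 ft²·°F·h/BTU
E = A × HDD × 24 / R = 2000 × 7400 × 24 / 29.17 = 12180000 BTU

12200000 BTU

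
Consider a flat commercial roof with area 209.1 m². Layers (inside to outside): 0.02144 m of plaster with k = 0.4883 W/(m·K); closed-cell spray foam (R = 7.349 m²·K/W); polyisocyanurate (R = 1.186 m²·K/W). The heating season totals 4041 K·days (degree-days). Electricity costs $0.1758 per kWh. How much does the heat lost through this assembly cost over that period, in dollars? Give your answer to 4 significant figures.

0.02144/0.4883 = 0.043907
R_total = 0.043907 + 7.349 + 1.186 = 8.5789 m²·K/W
E = A × HDD × 24 / R / 1000 = 209.1 × 4041 × 24 / 8.5789 / 1000 = 2363.9 kWh
Cost = 2363.9 × 0.1758 = $415.57

415.6 dollars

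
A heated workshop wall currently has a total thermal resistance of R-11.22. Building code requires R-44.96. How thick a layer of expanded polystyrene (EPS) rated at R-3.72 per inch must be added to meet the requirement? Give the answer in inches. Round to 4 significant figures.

ΔR = 44.96 − 11.22 = 33.74 ft²·°F·h/BTU
L = ΔR / (R/in) = 33.74/3.72 = 9.0699 in

9.070 in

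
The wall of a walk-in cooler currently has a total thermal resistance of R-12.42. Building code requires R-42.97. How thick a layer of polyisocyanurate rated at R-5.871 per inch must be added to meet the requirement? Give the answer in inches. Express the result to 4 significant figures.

ΔR = 42.97 − 12.42 = 30.55 ft²·°F·h/BTU
L = ΔR / (R/in) = 30.55/5.871 = 5.2035 in

5.204 in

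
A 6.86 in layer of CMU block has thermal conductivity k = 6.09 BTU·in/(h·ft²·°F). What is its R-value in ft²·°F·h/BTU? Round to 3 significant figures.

1.13 ft²·°F·h/BTU

R = L/k = 6.86/6.09 = 1.126 ft²·°F·h/BTU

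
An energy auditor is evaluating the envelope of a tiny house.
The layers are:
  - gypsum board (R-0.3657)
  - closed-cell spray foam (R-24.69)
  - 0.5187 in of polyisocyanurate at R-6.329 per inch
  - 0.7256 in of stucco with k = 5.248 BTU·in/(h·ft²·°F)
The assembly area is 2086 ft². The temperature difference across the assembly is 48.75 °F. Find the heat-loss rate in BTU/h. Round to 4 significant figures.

3571 BTU/h

0.5187 × 6.329 = 3.2829
0.7256/5.248 = 0.13826
R_total = 0.3657 + 24.69 + 3.2829 + 0.13826 = 28.477 ft²·°F·h/BTU
Q = A·ΔT/R = 2086 × 48.75 / 28.477 = 3571.1 BTU/h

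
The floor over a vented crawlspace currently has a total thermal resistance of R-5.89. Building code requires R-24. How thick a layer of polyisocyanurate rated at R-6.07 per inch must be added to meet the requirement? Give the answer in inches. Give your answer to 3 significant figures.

2.98 in

ΔR = 24 − 5.89 = 18.11 ft²·°F·h/BTU
L = ΔR / (R/in) = 18.11/6.07 = 2.984 in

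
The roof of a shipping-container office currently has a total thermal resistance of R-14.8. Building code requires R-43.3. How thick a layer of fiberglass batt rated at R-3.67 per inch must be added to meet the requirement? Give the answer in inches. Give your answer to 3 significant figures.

7.77 in

ΔR = 43.3 − 14.8 = 28.5 ft²·°F·h/BTU
L = ΔR / (R/in) = 28.5/3.67 = 7.766 in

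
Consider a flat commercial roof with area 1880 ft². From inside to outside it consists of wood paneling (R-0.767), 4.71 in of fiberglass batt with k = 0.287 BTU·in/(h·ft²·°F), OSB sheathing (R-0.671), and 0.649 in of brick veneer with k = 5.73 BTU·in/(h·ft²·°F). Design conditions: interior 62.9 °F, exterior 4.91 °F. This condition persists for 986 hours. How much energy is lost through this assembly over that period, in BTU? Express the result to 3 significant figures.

4.71/0.287 = 16.41
0.649/5.73 = 0.1133
R_total = 0.767 + 16.41 + 0.671 + 0.1133 = 17.96 ft²·°F·h/BTU
Q = 1880 × (62.9 − 4.91) / 17.96 = 6069 BTU/h
E = 6069 × 986 = 5984000 BTU

5980000 BTU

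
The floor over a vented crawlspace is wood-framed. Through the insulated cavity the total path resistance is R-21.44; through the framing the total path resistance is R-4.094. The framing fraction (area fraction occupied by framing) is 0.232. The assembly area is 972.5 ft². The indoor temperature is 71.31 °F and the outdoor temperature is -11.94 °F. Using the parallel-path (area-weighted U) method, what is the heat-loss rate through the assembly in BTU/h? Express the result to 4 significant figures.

U_eff = 0.768/21.44 + 0.232/4.094 = 0.035821 + 0.056668 = 0.092489
R_eff = 1/U_eff = 10.812 ft²·°F·h/BTU
Q = 972.5 × (71.31 − (-11.94)) / 10.812 = 7488 BTU/h

7488 BTU/h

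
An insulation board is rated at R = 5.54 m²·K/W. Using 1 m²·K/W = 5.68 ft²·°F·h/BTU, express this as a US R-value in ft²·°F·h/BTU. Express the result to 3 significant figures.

31.5 ft²·°F·h/BTU

R_US = 5.54 × 5.68 = 31.47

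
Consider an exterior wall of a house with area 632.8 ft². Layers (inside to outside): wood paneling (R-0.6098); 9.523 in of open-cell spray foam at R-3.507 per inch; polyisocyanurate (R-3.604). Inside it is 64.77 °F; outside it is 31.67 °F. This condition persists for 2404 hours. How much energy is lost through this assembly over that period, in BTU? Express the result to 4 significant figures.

1339000 BTU

9.523 × 3.507 = 33.397
R_total = 0.6098 + 33.397 + 3.604 = 37.611 ft²·°F·h/BTU
Q = 632.8 × (64.77 − 31.67) / 37.611 = 556.9 BTU/h
E = 556.9 × 2404 = 1338800 BTU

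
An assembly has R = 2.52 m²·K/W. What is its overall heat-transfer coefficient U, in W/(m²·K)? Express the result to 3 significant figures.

0.397 W/(m²·K)

U = 1/R = 1/2.52 = 0.3968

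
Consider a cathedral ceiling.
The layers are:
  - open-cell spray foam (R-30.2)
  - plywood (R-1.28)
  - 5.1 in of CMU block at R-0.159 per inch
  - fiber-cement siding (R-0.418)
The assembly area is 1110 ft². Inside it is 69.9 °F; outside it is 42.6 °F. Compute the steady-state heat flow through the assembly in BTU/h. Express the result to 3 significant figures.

5.1 × 0.159 = 0.8109
R_total = 30.2 + 1.28 + 0.8109 + 0.418 = 32.71 ft²·°F·h/BTU
Q = A·ΔT/R = 1110 × (69.9 − 42.6) / 32.71 = 926.4 BTU/h

926 BTU/h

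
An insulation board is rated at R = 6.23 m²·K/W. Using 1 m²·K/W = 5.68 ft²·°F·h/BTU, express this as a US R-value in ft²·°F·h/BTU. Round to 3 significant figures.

R_US = 6.23 × 5.68 = 35.39

35.4 ft²·°F·h/BTU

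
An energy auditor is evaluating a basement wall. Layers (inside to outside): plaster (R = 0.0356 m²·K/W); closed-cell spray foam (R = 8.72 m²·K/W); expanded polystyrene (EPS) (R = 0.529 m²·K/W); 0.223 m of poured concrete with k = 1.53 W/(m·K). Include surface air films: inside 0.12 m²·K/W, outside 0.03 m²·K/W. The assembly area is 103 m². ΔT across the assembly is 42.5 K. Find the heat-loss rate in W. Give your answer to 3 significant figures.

457 W

0.223/1.53 = 0.1458
R_total = 0.12 + 0.0356 + 8.72 + 0.529 + 0.1458 + 0.03 = 9.58 m²·K/W
Q = A·ΔT/R = 103 × 42.5 / 9.58 = 456.9 W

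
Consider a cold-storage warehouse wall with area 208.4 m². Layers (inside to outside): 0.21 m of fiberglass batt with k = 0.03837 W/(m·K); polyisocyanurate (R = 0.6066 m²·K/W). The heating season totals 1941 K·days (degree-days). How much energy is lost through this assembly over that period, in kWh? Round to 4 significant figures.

1597 kWh

0.21/0.03837 = 5.473
R_total = 5.473 + 0.6066 = 6.0796 m²·K/W
E = A × HDD × 24 / R / 1000 = 208.4 × 1941 × 24 / 6.0796 / 1000 = 1596.8 kWh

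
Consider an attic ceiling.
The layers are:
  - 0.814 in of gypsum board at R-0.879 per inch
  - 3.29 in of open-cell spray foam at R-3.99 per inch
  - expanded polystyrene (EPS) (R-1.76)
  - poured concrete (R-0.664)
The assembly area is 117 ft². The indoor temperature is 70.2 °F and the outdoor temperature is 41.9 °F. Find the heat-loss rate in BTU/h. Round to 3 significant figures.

0.814 × 0.879 = 0.7155
3.29 × 3.99 = 13.13
R_total = 0.7155 + 13.13 + 1.76 + 0.664 = 16.27 ft²·°F·h/BTU
Q = A·ΔT/R = 117 × (70.2 − 41.9) / 16.27 = 203.6 BTU/h

204 BTU/h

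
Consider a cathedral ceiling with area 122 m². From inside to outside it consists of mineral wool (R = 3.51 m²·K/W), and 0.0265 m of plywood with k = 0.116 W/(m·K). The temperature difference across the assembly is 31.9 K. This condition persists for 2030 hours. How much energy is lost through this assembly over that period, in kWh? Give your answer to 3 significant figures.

0.0265/0.116 = 0.2284
R_total = 3.51 + 0.2284 = 3.738 m²·K/W
Q = 122 × 31.9 / 3.738 = 1041 W
E = 1041 W × 2030 h / 1000 = 2113 kWh

2110 kWh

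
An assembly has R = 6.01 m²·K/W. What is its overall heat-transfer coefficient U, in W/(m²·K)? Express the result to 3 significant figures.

U = 1/R = 1/6.01 = 0.1664

0.166 W/(m²·K)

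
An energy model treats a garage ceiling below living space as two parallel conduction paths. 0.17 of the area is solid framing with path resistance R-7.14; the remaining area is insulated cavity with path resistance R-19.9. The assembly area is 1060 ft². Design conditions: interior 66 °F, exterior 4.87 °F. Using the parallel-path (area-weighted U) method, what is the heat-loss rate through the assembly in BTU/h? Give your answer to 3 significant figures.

4250 BTU/h

U_eff = 0.83/19.9 + 0.17/7.14 = 0.04171 + 0.02381 = 0.06552
R_eff = 1/U_eff = 15.26 ft²·°F·h/BTU
Q = 1060 × (66 − 4.87) / 15.26 = 4245 BTU/h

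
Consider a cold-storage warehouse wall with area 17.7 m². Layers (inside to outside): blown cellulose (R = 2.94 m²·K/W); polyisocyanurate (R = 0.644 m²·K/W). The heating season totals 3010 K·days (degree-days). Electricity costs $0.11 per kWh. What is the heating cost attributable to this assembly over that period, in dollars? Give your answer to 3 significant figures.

R_total = 2.94 + 0.644 = 3.584 m²·K/W
E = A × HDD × 24 / R / 1000 = 17.7 × 3010 × 24 / 3.584 / 1000 = 356.8 kWh
Cost = 356.8 × 0.11 = $39.24

39.2 dollars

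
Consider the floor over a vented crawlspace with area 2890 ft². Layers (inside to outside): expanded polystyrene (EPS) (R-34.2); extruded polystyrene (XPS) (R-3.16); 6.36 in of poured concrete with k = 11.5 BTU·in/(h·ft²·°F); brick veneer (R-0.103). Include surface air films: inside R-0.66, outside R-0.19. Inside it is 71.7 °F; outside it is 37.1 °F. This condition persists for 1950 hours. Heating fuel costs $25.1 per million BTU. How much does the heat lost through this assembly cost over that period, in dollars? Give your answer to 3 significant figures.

126 dollars

6.36/11.5 = 0.553
R_total = 0.66 + 34.2 + 3.16 + 0.553 + 0.103 + 0.19 = 38.87 ft²·°F·h/BTU
Q = 2890 × (71.7 − 37.1) / 38.87 = 2573 BTU/h
E = 2573 × 1950 = 5017000 BTU
Cost = 5017000/10⁶ × 25.1 = $125.9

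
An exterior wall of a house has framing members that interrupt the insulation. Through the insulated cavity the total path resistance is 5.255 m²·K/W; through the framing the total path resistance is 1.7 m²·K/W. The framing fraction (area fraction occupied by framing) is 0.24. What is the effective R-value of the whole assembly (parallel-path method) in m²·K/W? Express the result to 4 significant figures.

3.499 m²·K/W

U_eff = 0.76/5.255 + 0.24/1.7 = 0.14462 + 0.14118 = 0.2858
R_eff = 1/U_eff = 3.4989 m²·K/W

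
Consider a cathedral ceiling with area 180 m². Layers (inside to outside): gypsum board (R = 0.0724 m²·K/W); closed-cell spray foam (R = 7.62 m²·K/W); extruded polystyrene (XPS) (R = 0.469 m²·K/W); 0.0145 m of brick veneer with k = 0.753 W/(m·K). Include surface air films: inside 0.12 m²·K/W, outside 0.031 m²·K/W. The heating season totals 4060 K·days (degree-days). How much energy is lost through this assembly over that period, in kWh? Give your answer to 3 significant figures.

2110 kWh

0.0145/0.753 = 0.01926
R_total = 0.12 + 0.0724 + 7.62 + 0.469 + 0.01926 + 0.031 = 8.332 m²·K/W
E = A × HDD × 24 / R / 1000 = 180 × 4060 × 24 / 8.332 / 1000 = 2105 kWh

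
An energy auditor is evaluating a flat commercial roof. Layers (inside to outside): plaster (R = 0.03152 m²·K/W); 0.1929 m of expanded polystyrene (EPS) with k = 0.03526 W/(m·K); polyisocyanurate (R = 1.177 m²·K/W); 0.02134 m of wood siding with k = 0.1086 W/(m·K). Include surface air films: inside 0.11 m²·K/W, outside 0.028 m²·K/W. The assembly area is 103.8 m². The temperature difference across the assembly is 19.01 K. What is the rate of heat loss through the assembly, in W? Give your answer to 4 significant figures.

0.1929/0.03526 = 5.4708
0.02134/0.1086 = 0.1965
R_total = 0.11 + 0.03152 + 5.4708 + 1.177 + 0.1965 + 0.028 = 7.0138 m²·K/W
Q = A·ΔT/R = 103.8 × 19.01 / 7.0138 = 281.34 W

281.3 W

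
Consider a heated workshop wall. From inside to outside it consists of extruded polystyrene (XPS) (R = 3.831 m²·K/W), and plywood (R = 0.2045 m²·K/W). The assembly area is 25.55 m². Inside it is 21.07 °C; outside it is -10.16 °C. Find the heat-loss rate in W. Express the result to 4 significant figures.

197.7 W

R_total = 3.831 + 0.2045 = 4.0355 m²·K/W
Q = A·ΔT/R = 25.55 × (21.07 − (-10.16)) / 4.0355 = 197.73 W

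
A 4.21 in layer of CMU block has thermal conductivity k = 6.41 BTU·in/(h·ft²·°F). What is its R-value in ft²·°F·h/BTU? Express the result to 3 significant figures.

R = L/k = 4.21/6.41 = 0.6568 ft²·°F·h/BTU

0.657 ft²·°F·h/BTU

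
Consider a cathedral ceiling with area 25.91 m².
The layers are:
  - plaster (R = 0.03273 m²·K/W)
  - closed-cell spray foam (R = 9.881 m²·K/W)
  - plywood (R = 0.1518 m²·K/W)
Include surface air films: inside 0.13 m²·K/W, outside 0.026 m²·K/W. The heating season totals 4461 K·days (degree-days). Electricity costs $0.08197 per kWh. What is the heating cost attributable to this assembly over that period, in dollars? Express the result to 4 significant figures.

R_total = 0.13 + 0.03273 + 9.881 + 0.1518 + 0.026 = 10.222 m²·K/W
E = A × HDD × 24 / R / 1000 = 25.91 × 4461 × 24 / 10.222 / 1000 = 271.39 kWh
Cost = 271.39 × 0.08197 = $22.246

22.25 dollars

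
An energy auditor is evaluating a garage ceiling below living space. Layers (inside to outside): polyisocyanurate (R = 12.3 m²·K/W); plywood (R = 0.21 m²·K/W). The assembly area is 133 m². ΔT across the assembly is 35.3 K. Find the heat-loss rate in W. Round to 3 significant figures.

375 W

R_total = 12.3 + 0.21 = 12.51 m²·K/W
Q = A·ΔT/R = 133 × 35.3 / 12.51 = 375.3 W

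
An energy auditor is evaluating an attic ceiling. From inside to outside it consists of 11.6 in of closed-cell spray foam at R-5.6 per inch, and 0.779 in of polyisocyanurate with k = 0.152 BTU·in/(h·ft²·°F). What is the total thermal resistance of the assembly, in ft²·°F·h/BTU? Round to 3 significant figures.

70.1 ft²·°F·h/BTU

11.6 × 5.6 = 64.96
0.779/0.152 = 5.125
R_total = 64.96 + 5.125 = 70.08 ft²·°F·h/BTU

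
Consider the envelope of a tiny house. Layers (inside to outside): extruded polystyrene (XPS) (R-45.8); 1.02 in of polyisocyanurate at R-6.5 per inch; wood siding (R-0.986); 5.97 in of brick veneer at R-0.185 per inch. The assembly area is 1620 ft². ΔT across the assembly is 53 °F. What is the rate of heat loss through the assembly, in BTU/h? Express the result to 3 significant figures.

1570 BTU/h

1.02 × 6.5 = 6.63
5.97 × 0.185 = 1.104
R_total = 45.8 + 6.63 + 0.986 + 1.104 = 54.52 ft²·°F·h/BTU
Q = A·ΔT/R = 1620 × 53 / 54.52 = 1575 BTU/h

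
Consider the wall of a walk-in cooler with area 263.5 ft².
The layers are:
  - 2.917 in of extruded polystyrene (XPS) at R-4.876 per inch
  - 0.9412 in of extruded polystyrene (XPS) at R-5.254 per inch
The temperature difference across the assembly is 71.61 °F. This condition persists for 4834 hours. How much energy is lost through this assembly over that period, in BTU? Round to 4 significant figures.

2.917 × 4.876 = 14.223
0.9412 × 5.254 = 4.9451
R_total = 14.223 + 4.9451 = 19.168 ft²·°F·h/BTU
Q = 263.5 × 71.61 / 19.168 = 984.4 BTU/h
E = 984.4 × 4834 = 4758600 BTU

4759000 BTU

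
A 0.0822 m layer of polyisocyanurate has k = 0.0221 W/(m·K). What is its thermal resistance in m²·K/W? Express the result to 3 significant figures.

R = L/k = 0.0822/0.0221 = 3.719 m²·K/W

3.72 m²·K/W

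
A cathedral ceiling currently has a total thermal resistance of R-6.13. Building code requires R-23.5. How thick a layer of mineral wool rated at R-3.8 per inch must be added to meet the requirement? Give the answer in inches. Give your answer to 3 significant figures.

ΔR = 23.5 − 6.13 = 17.37 ft²·°F·h/BTU
L = ΔR / (R/in) = 17.37/3.8 = 4.571 in

4.57 in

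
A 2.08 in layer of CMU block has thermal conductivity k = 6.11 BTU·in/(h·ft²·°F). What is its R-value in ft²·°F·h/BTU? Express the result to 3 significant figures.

R = L/k = 2.08/6.11 = 0.3404 ft²·°F·h/BTU

0.340 ft²·°F·h/BTU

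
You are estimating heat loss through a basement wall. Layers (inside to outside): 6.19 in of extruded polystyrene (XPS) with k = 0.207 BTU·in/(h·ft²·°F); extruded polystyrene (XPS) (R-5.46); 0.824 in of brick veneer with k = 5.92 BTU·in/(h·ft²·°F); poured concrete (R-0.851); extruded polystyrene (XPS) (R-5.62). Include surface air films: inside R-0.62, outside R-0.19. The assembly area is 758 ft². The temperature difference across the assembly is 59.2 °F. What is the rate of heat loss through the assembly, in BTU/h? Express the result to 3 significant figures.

1050 BTU/h

6.19/0.207 = 29.9
0.824/5.92 = 0.1392
R_total = 0.62 + 29.9 + 5.46 + 0.1392 + 0.851 + 5.62 + 0.19 = 42.78 ft²·°F·h/BTU
Q = A·ΔT/R = 758 × 59.2 / 42.78 = 1049 BTU/h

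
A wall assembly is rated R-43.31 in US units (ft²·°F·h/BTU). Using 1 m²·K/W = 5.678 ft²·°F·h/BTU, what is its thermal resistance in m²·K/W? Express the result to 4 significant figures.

7.628 m²·K/W

R_SI = 43.31/5.678 = 7.6277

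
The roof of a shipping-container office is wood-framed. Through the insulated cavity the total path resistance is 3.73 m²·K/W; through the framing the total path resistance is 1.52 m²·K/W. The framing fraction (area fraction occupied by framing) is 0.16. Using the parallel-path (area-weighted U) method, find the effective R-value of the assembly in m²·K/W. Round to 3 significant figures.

3.03 m²·K/W

U_eff = 0.84/3.73 + 0.16/1.52 = 0.2252 + 0.1053 = 0.3305
R_eff = 1/U_eff = 3.026 m²·K/W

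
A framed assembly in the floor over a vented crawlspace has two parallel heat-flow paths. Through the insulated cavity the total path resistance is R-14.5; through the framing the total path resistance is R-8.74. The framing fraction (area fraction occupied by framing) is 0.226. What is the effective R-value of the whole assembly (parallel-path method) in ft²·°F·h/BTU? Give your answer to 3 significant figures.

U_eff = 0.774/14.5 + 0.226/8.74 = 0.05338 + 0.02586 = 0.07924
R_eff = 1/U_eff = 12.62 ft²·°F·h/BTU

12.6 ft²·°F·h/BTU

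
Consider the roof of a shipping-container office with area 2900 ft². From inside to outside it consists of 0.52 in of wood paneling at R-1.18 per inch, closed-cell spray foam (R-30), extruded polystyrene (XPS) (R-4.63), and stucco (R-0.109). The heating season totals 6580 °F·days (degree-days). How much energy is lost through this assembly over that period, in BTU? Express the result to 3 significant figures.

13000000 BTU

0.52 × 1.18 = 0.6136
R_total = 0.6136 + 30 + 4.63 + 0.109 = 35.35 ft²·°F·h/BTU
E = A × HDD × 24 / R = 2900 × 6580 × 24 / 35.35 = 12950000 BTU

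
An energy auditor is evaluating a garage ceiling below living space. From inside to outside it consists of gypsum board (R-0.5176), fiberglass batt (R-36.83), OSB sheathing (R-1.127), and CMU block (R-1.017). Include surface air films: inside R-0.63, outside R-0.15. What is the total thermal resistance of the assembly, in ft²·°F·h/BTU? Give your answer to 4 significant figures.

40.27 ft²·°F·h/BTU

R_total = 0.63 + 0.5176 + 36.83 + 1.127 + 1.017 + 0.15 = 40.272 ft²·°F·h/BTU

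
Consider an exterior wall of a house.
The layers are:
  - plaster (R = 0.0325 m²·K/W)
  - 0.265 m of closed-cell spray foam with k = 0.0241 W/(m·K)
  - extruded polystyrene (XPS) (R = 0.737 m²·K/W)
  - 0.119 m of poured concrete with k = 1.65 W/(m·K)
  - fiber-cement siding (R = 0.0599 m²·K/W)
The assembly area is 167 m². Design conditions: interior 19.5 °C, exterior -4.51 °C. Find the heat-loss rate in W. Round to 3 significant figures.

0.265/0.0241 = 11
0.119/1.65 = 0.07212
R_total = 0.0325 + 11 + 0.737 + 0.07212 + 0.0599 = 11.9 m²·K/W
Q = A·ΔT/R = 167 × (19.5 − (-4.51)) / 11.9 = 337 W

337 W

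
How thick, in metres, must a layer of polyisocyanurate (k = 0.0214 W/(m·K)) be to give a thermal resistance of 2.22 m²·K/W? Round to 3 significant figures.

L = R·k = 2.22 × 0.0214 = 0.04751 m

0.0475 m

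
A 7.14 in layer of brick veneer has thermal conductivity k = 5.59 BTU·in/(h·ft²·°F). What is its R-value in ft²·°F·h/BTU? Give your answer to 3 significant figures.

1.28 ft²·°F·h/BTU

R = L/k = 7.14/5.59 = 1.277 ft²·°F·h/BTU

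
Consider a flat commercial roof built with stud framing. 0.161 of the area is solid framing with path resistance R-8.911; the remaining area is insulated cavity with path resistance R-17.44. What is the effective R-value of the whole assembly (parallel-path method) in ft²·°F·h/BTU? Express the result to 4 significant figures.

15.11 ft²·°F·h/BTU

U_eff = 0.839/17.44 + 0.161/8.911 = 0.048108 + 0.018068 = 0.066175
R_eff = 1/U_eff = 15.111 ft²·°F·h/BTU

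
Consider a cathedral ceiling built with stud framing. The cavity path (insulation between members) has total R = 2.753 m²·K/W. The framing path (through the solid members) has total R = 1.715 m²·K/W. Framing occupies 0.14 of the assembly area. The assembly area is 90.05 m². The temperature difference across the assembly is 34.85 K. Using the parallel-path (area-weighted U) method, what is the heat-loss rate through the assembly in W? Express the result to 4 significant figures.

1237 W

U_eff = 0.86/2.753 + 0.14/1.715 = 0.31239 + 0.081633 = 0.39402
R_eff = 1/U_eff = 2.5379 m²·K/W
Q = 90.05 × 34.85 / 2.5379 = 1236.5 W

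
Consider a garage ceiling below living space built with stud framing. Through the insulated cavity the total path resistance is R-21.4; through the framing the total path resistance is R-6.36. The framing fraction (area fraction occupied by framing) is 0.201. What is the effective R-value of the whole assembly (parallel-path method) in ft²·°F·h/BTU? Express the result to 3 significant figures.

U_eff = 0.799/21.4 + 0.201/6.36 = 0.03734 + 0.0316 = 0.06894
R_eff = 1/U_eff = 14.51 ft²·°F·h/BTU

14.5 ft²·°F·h/BTU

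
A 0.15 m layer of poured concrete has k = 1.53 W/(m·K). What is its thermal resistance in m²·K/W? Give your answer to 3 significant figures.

R = L/k = 0.15/1.53 = 0.09804 m²·K/W

0.0980 m²·K/W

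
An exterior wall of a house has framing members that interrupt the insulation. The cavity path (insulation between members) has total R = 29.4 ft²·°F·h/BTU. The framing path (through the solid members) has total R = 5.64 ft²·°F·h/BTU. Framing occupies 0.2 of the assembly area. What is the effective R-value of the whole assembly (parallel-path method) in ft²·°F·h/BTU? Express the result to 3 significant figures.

U_eff = 0.8/29.4 + 0.2/5.64 = 0.02721 + 0.03546 = 0.06267
R_eff = 1/U_eff = 15.96 ft²·°F·h/BTU

16.0 ft²·°F·h/BTU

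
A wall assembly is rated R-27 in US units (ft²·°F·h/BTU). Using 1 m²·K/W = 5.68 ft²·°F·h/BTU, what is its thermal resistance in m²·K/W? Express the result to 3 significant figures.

4.75 m²·K/W

R_SI = 27/5.68 = 4.754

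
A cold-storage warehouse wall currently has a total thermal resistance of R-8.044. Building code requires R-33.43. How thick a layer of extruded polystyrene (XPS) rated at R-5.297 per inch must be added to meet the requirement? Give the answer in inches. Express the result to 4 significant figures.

ΔR = 33.43 − 8.044 = 25.386 ft²·°F·h/BTU
L = ΔR / (R/in) = 25.386/5.297 = 4.7925 in

4.793 in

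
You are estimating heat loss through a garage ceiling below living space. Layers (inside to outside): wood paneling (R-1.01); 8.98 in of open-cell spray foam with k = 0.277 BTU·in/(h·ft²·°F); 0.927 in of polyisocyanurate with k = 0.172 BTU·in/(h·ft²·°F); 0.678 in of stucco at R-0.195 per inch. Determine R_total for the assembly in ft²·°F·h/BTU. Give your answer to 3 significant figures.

39.0 ft²·°F·h/BTU

8.98/0.277 = 32.42
0.927/0.172 = 5.39
0.678 × 0.195 = 0.1322
R_total = 1.01 + 32.42 + 5.39 + 0.1322 = 38.95 ft²·°F·h/BTU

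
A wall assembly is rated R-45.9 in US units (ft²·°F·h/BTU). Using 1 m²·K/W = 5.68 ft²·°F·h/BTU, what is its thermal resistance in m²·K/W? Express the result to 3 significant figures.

R_SI = 45.9/5.68 = 8.081

8.08 m²·K/W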